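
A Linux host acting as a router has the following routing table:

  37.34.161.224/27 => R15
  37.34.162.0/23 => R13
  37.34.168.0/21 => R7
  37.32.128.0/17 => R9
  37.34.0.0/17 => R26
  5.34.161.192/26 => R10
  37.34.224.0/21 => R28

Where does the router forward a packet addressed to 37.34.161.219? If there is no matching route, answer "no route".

no route

No entry's prefix contains 37.34.161.219; there is no default route.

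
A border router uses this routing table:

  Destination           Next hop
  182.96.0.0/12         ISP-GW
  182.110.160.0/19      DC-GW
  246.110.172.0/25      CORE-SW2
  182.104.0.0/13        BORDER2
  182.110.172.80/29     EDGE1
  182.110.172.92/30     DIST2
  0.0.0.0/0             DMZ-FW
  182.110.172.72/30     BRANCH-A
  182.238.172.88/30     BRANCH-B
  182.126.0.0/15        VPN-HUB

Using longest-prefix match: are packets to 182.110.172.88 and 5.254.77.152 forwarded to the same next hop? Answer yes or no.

no

182.110.172.88: longest match 182.110.160.0/19 -> DC-GW
5.254.77.152: longest match 0.0.0.0/0 -> DMZ-FW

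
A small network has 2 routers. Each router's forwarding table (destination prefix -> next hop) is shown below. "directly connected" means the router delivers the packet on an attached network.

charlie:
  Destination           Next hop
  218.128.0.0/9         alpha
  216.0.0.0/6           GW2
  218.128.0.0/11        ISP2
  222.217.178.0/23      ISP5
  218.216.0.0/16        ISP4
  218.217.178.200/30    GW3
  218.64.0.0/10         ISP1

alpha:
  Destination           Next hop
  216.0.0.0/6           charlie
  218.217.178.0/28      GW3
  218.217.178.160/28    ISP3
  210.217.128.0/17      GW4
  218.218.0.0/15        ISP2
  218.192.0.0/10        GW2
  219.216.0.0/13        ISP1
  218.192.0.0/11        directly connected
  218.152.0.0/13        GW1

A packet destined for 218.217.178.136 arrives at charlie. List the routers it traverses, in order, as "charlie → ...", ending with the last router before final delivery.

charlie → alpha

At charlie: longest match for 218.217.178.136 is 218.128.0.0/9 -> alpha
At alpha: longest match for 218.217.178.136 is 218.192.0.0/11 -> directly connected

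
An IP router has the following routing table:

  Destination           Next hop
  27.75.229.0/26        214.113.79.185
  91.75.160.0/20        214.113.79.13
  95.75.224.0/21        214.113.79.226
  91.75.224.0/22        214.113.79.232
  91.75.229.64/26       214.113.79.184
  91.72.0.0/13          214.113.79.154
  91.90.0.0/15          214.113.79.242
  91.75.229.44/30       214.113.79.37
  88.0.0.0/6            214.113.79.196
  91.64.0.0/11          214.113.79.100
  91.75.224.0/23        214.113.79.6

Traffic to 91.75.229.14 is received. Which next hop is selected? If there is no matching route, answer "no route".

Routes whose prefix contains 91.75.229.14:
  88.0.0.0/6 (88.0.0.0 - 91.255.255.255) -> 214.113.79.196
  91.64.0.0/11 (91.64.0.0 - 91.95.255.255) -> 214.113.79.100
  91.72.0.0/13 (91.72.0.0 - 91.79.255.255) -> 214.113.79.154
More-specific entries that do NOT match:
  91.75.229.44/30 (91.75.229.44 - 91.75.229.47) does not contain 91.75.229.14
  27.75.229.0/26 (27.75.229.0 - 27.75.229.63) does not contain 91.75.229.14
  91.75.229.64/26 (91.75.229.64 - 91.75.229.127) does not contain 91.75.229.14
  91.75.224.0/23 (91.75.224.0 - 91.75.225.255) does not contain 91.75.229.14
  91.75.224.0/22 (91.75.224.0 - 91.75.227.255) does not contain 91.75.229.14
  95.75.224.0/21 (95.75.224.0 - 95.75.231.255) does not contain 91.75.229.14
  91.75.160.0/20 (91.75.160.0 - 91.75.175.255) does not contain 91.75.229.14
  91.90.0.0/15 (91.90.0.0 - 91.91.255.255) does not contain 91.75.229.14
Longest matching prefix is /13 -> next hop 214.113.79.154.

214.113.79.154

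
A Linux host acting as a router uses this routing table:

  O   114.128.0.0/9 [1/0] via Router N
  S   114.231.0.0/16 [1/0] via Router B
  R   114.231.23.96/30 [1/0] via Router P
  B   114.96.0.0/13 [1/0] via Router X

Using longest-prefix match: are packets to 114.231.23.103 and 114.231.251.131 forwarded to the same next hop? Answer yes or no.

yes

114.231.23.103: longest match 114.231.0.0/16 -> Router B
114.231.251.131: longest match 114.231.0.0/16 -> Router B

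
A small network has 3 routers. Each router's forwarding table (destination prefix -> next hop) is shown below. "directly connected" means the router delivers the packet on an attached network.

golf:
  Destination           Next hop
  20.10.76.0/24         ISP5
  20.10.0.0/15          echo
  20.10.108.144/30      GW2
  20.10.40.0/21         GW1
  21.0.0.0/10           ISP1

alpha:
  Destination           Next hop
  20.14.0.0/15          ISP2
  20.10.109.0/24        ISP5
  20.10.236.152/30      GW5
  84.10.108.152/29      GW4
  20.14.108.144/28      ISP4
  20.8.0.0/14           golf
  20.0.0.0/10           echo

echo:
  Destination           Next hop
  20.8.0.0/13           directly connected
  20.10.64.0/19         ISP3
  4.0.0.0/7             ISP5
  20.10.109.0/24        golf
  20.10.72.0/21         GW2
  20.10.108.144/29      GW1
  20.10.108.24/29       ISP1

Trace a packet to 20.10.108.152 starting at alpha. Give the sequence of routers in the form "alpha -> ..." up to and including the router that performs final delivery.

alpha -> golf -> echo

At alpha: longest match for 20.10.108.152 is 20.8.0.0/14 -> golf
At golf: longest match for 20.10.108.152 is 20.10.0.0/15 -> echo
At echo: longest match for 20.10.108.152 is 20.8.0.0/13 -> directly connected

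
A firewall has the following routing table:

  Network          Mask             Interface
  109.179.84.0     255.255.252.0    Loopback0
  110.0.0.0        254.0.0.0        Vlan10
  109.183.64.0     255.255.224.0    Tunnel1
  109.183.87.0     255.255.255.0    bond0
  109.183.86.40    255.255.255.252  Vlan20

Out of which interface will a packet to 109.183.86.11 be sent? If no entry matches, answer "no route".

Routes whose prefix contains 109.183.86.11:
  109.183.64.0/19 (109.183.64.0 - 109.183.95.255) -> Tunnel1
More-specific entries that do NOT match:
  109.183.86.40/30 (109.183.86.40 - 109.183.86.43) does not contain 109.183.86.11
  109.183.87.0/24 (109.183.87.0 - 109.183.87.255) does not contain 109.183.86.11
  109.179.84.0/22 (109.179.84.0 - 109.179.87.255) does not contain 109.183.86.11
Longest matching prefix is /19 -> interface Tunnel1.

Tunnel1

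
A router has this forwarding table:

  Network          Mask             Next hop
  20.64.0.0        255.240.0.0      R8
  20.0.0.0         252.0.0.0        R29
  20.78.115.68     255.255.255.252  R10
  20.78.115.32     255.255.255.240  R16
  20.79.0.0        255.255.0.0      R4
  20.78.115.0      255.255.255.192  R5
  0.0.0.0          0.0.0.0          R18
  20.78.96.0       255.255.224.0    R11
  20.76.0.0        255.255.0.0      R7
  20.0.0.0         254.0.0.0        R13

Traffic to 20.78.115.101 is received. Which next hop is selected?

Routes whose prefix contains 20.78.115.101:
  0.0.0.0/0 (default, matches everything) -> R18
  20.0.0.0/6 (20.0.0.0 - 23.255.255.255) -> R29
  20.0.0.0/7 (20.0.0.0 - 21.255.255.255) -> R13
  20.64.0.0/12 (20.64.0.0 - 20.79.255.255) -> R8
  20.78.96.0/19 (20.78.96.0 - 20.78.127.255) -> R11
More-specific entries that do NOT match:
  20.78.115.68/30 (20.78.115.68 - 20.78.115.71) does not contain 20.78.115.101
  20.78.115.32/28 (20.78.115.32 - 20.78.115.47) does not contain 20.78.115.101
  20.78.115.0/26 (20.78.115.0 - 20.78.115.63) does not contain 20.78.115.101
Longest matching prefix is /19 -> next hop R11.

R11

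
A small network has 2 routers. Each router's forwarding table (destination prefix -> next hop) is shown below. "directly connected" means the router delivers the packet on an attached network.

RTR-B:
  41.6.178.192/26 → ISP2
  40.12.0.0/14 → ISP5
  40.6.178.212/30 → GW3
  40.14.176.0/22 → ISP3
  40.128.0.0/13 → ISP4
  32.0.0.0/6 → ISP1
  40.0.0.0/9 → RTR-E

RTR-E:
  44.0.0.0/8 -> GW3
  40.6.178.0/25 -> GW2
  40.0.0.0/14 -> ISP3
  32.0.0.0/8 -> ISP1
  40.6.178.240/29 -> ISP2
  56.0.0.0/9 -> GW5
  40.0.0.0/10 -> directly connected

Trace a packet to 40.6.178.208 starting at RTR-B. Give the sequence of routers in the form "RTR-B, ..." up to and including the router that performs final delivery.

At RTR-B: longest match for 40.6.178.208 is 40.0.0.0/9 -> RTR-E
At RTR-E: longest match for 40.6.178.208 is 40.0.0.0/10 -> directly connected

RTR-B, RTR-E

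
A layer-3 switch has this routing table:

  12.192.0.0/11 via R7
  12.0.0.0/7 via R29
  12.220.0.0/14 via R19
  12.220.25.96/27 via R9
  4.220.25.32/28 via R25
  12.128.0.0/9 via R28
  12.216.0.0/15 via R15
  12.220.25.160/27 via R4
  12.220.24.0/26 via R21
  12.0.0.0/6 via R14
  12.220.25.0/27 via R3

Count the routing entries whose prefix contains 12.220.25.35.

Prefixes containing 12.220.25.35:
  12.0.0.0/6 (12.0.0.0 - 15.255.255.255)
  12.0.0.0/7 (12.0.0.0 - 13.255.255.255)
  12.128.0.0/9 (12.128.0.0 - 12.255.255.255)
  12.192.0.0/11 (12.192.0.0 - 12.223.255.255)
  12.220.0.0/14 (12.220.0.0 - 12.223.255.255)
Total matching entries: 5.

5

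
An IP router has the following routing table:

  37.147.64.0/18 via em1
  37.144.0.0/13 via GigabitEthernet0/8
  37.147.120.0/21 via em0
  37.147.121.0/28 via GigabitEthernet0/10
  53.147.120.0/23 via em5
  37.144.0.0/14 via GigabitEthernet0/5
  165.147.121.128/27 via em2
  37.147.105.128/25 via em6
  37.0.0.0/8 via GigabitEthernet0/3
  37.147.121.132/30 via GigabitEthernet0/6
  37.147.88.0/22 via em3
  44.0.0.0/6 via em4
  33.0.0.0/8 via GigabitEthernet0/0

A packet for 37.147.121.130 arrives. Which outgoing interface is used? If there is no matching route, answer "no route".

Routes whose prefix contains 37.147.121.130:
  37.0.0.0/8 (37.0.0.0 - 37.255.255.255) -> GigabitEthernet0/3
  37.144.0.0/13 (37.144.0.0 - 37.151.255.255) -> GigabitEthernet0/8
  37.144.0.0/14 (37.144.0.0 - 37.147.255.255) -> GigabitEthernet0/5
  37.147.64.0/18 (37.147.64.0 - 37.147.127.255) -> em1
  37.147.120.0/21 (37.147.120.0 - 37.147.127.255) -> em0
More-specific entries that do NOT match:
  37.147.121.132/30 (37.147.121.132 - 37.147.121.135) does not contain 37.147.121.130
  37.147.121.0/28 (37.147.121.0 - 37.147.121.15) does not contain 37.147.121.130
  165.147.121.128/27 (165.147.121.128 - 165.147.121.159) does not contain 37.147.121.130
  37.147.105.128/25 (37.147.105.128 - 37.147.105.255) does not contain 37.147.121.130
  53.147.120.0/23 (53.147.120.0 - 53.147.121.255) does not contain 37.147.121.130
  37.147.88.0/22 (37.147.88.0 - 37.147.91.255) does not contain 37.147.121.130
Longest matching prefix is /21 -> interface em0.

em0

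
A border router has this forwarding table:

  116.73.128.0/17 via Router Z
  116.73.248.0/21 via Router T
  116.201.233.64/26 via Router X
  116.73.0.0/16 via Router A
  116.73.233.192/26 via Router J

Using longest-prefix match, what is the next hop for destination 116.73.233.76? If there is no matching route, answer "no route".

Routes whose prefix contains 116.73.233.76:
  116.73.0.0/16 (116.73.0.0 - 116.73.255.255) -> Router A
  116.73.128.0/17 (116.73.128.0 - 116.73.255.255) -> Router Z
More-specific entries that do NOT match:
  116.201.233.64/26 (116.201.233.64 - 116.201.233.127) does not contain 116.73.233.76
  116.73.233.192/26 (116.73.233.192 - 116.73.233.255) does not contain 116.73.233.76
  116.73.248.0/21 (116.73.248.0 - 116.73.255.255) does not contain 116.73.233.76
Longest matching prefix is /17 -> next hop Router Z.

Router Z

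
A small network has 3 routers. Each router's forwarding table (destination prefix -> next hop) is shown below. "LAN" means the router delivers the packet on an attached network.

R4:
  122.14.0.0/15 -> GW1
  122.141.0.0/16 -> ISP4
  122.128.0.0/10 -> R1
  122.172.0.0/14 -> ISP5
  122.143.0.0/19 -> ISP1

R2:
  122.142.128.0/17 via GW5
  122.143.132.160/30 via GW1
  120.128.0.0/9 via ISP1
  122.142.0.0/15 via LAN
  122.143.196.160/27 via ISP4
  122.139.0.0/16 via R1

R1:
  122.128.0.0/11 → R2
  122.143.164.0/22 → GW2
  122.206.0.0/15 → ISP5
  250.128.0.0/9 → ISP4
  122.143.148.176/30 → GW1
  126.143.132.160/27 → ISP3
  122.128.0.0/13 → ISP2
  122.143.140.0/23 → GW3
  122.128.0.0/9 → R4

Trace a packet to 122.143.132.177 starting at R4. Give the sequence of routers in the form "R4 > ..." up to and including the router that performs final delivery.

R4 > R1 > R2

At R4: longest match for 122.143.132.177 is 122.128.0.0/10 -> R1
At R1: longest match for 122.143.132.177 is 122.128.0.0/11 -> R2
At R2: longest match for 122.143.132.177 is 122.142.0.0/15 -> LAN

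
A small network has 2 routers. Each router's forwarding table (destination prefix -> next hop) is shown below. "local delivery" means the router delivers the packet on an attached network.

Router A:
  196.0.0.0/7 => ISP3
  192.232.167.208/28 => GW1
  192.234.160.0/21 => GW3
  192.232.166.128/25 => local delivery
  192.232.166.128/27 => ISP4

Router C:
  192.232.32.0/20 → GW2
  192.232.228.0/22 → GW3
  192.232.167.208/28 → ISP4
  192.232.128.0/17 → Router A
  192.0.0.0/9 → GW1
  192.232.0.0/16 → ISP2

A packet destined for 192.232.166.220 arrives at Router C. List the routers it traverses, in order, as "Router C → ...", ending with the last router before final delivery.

At Router C: longest match for 192.232.166.220 is 192.232.128.0/17 -> Router A
At Router A: longest match for 192.232.166.220 is 192.232.166.128/25 -> local delivery

Router C → Router A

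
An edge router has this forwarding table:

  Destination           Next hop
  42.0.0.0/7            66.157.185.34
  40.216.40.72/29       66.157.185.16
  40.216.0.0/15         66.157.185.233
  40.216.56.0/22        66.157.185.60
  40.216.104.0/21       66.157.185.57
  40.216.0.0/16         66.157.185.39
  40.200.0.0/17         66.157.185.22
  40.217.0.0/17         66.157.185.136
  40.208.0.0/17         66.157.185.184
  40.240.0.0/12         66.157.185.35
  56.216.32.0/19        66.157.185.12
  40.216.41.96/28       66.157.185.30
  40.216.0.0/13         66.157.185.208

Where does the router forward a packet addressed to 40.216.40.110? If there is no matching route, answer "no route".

Routes whose prefix contains 40.216.40.110:
  40.216.0.0/13 (40.216.0.0 - 40.223.255.255) -> 66.157.185.208
  40.216.0.0/15 (40.216.0.0 - 40.217.255.255) -> 66.157.185.233
  40.216.0.0/16 (40.216.0.0 - 40.216.255.255) -> 66.157.185.39
More-specific entries that do NOT match:
  40.216.40.72/29 (40.216.40.72 - 40.216.40.79) does not contain 40.216.40.110
  40.216.41.96/28 (40.216.41.96 - 40.216.41.111) does not contain 40.216.40.110
  40.216.56.0/22 (40.216.56.0 - 40.216.59.255) does not contain 40.216.40.110
  40.216.104.0/21 (40.216.104.0 - 40.216.111.255) does not contain 40.216.40.110
  56.216.32.0/19 (56.216.32.0 - 56.216.63.255) does not contain 40.216.40.110
  40.200.0.0/17 (40.200.0.0 - 40.200.127.255) does not contain 40.216.40.110
  40.217.0.0/17 (40.217.0.0 - 40.217.127.255) does not contain 40.216.40.110
  40.208.0.0/17 (40.208.0.0 - 40.208.127.255) does not contain 40.216.40.110
Longest matching prefix is /16 -> next hop 66.157.185.39.

66.157.185.39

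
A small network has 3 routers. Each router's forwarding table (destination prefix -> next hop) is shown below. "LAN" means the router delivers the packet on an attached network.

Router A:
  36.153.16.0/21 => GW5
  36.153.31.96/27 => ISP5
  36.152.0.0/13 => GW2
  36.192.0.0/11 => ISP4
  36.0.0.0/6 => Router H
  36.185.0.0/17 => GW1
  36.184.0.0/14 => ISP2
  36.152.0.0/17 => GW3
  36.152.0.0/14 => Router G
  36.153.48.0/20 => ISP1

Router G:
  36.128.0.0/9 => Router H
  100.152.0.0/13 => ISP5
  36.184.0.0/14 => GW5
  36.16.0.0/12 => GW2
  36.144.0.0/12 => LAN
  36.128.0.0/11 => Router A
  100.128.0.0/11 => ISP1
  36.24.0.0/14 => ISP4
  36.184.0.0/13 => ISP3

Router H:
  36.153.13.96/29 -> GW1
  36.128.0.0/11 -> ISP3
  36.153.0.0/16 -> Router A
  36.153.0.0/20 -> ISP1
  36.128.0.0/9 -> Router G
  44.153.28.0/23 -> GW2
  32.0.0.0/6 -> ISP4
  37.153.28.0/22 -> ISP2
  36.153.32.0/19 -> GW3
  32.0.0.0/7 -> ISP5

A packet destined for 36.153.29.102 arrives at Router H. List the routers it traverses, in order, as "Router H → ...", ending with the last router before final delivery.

At Router H: longest match for 36.153.29.102 is 36.153.0.0/16 -> Router A
At Router A: longest match for 36.153.29.102 is 36.152.0.0/14 -> Router G
At Router G: longest match for 36.153.29.102 is 36.144.0.0/12 -> LAN

Router H → Router A → Router G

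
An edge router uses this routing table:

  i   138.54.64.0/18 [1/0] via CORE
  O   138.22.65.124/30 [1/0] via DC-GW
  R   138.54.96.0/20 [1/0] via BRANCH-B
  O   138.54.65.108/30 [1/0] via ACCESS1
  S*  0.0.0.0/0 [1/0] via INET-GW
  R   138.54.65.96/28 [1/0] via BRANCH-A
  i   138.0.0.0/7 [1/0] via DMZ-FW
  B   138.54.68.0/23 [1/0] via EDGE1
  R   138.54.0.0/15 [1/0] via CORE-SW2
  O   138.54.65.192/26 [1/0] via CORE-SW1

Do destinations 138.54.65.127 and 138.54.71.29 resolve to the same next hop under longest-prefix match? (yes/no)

138.54.65.127: longest match 138.54.64.0/18 -> CORE
138.54.71.29: longest match 138.54.64.0/18 -> CORE

yes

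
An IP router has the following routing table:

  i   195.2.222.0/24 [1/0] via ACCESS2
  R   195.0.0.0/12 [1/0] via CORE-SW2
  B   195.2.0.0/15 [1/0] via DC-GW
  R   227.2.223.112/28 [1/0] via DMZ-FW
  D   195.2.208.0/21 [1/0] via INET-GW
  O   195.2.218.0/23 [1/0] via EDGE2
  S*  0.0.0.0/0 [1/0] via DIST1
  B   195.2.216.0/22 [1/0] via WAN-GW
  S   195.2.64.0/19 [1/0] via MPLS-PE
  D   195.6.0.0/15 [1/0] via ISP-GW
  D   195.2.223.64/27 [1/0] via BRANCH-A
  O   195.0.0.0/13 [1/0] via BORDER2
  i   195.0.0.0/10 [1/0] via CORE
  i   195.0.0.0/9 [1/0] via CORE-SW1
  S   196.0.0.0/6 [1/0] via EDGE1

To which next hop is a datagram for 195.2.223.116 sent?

DC-GW

Routes whose prefix contains 195.2.223.116:
  0.0.0.0/0 (default, matches everything) -> DIST1
  195.0.0.0/9 (195.0.0.0 - 195.127.255.255) -> CORE-SW1
  195.0.0.0/10 (195.0.0.0 - 195.63.255.255) -> CORE
  195.0.0.0/12 (195.0.0.0 - 195.15.255.255) -> CORE-SW2
  195.0.0.0/13 (195.0.0.0 - 195.7.255.255) -> BORDER2
  195.2.0.0/15 (195.2.0.0 - 195.3.255.255) -> DC-GW
More-specific entries that do NOT match:
  227.2.223.112/28 (227.2.223.112 - 227.2.223.127) does not contain 195.2.223.116
  195.2.223.64/27 (195.2.223.64 - 195.2.223.95) does not contain 195.2.223.116
  195.2.222.0/24 (195.2.222.0 - 195.2.222.255) does not contain 195.2.223.116
  195.2.218.0/23 (195.2.218.0 - 195.2.219.255) does not contain 195.2.223.116
  195.2.216.0/22 (195.2.216.0 - 195.2.219.255) does not contain 195.2.223.116
  195.2.208.0/21 (195.2.208.0 - 195.2.215.255) does not contain 195.2.223.116
  195.2.64.0/19 (195.2.64.0 - 195.2.95.255) does not contain 195.2.223.116
Longest matching prefix is /15 -> next hop DC-GW.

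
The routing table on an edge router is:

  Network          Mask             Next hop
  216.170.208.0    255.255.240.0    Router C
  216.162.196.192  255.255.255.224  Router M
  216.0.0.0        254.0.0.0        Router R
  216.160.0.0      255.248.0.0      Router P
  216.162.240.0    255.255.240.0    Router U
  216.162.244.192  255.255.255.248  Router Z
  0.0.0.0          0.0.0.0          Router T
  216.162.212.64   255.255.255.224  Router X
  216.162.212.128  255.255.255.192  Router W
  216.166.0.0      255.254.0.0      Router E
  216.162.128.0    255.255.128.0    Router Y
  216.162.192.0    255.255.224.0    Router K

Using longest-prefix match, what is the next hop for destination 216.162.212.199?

Router K

Routes whose prefix contains 216.162.212.199:
  0.0.0.0/0 (default, matches everything) -> Router T
  216.0.0.0/7 (216.0.0.0 - 217.255.255.255) -> Router R
  216.160.0.0/13 (216.160.0.0 - 216.167.255.255) -> Router P
  216.162.128.0/17 (216.162.128.0 - 216.162.255.255) -> Router Y
  216.162.192.0/19 (216.162.192.0 - 216.162.223.255) -> Router K
More-specific entries that do NOT match:
  216.162.244.192/29 (216.162.244.192 - 216.162.244.199) does not contain 216.162.212.199
  216.162.196.192/27 (216.162.196.192 - 216.162.196.223) does not contain 216.162.212.199
  216.162.212.64/27 (216.162.212.64 - 216.162.212.95) does not contain 216.162.212.199
  216.162.212.128/26 (216.162.212.128 - 216.162.212.191) does not contain 216.162.212.199
  216.170.208.0/20 (216.170.208.0 - 216.170.223.255) does not contain 216.162.212.199
  216.162.240.0/20 (216.162.240.0 - 216.162.255.255) does not contain 216.162.212.199
Longest matching prefix is /19 -> next hop Router K.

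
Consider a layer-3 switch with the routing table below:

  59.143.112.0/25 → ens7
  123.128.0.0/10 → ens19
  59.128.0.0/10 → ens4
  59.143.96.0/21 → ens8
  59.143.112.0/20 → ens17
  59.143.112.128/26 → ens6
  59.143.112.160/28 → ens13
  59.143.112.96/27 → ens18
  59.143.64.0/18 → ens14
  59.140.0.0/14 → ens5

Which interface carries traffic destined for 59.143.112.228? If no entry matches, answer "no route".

ens17

Routes whose prefix contains 59.143.112.228:
  59.128.0.0/10 (59.128.0.0 - 59.191.255.255) -> ens4
  59.140.0.0/14 (59.140.0.0 - 59.143.255.255) -> ens5
  59.143.64.0/18 (59.143.64.0 - 59.143.127.255) -> ens14
  59.143.112.0/20 (59.143.112.0 - 59.143.127.255) -> ens17
More-specific entries that do NOT match:
  59.143.112.160/28 (59.143.112.160 - 59.143.112.175) does not contain 59.143.112.228
  59.143.112.96/27 (59.143.112.96 - 59.143.112.127) does not contain 59.143.112.228
  59.143.112.128/26 (59.143.112.128 - 59.143.112.191) does not contain 59.143.112.228
  59.143.112.0/25 (59.143.112.0 - 59.143.112.127) does not contain 59.143.112.228
  59.143.96.0/21 (59.143.96.0 - 59.143.103.255) does not contain 59.143.112.228
Longest matching prefix is /20 -> interface ens17.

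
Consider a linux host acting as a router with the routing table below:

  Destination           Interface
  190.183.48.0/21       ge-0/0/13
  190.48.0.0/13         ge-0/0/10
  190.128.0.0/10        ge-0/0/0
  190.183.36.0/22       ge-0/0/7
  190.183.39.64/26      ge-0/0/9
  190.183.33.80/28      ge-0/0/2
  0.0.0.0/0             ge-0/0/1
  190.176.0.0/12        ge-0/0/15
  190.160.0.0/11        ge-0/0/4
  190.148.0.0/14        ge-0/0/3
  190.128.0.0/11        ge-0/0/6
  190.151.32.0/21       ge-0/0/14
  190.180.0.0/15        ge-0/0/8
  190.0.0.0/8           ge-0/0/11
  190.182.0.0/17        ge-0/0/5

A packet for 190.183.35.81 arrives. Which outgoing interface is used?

ge-0/0/15

Routes whose prefix contains 190.183.35.81:
  0.0.0.0/0 (default, matches everything) -> ge-0/0/1
  190.0.0.0/8 (190.0.0.0 - 190.255.255.255) -> ge-0/0/11
  190.128.0.0/10 (190.128.0.0 - 190.191.255.255) -> ge-0/0/0
  190.160.0.0/11 (190.160.0.0 - 190.191.255.255) -> ge-0/0/4
  190.176.0.0/12 (190.176.0.0 - 190.191.255.255) -> ge-0/0/15
More-specific entries that do NOT match:
  190.183.33.80/28 (190.183.33.80 - 190.183.33.95) does not contain 190.183.35.81
  190.183.39.64/26 (190.183.39.64 - 190.183.39.127) does not contain 190.183.35.81
  190.183.36.0/22 (190.183.36.0 - 190.183.39.255) does not contain 190.183.35.81
  190.183.48.0/21 (190.183.48.0 - 190.183.55.255) does not contain 190.183.35.81
  190.151.32.0/21 (190.151.32.0 - 190.151.39.255) does not contain 190.183.35.81
  190.182.0.0/17 (190.182.0.0 - 190.182.127.255) does not contain 190.183.35.81
  190.180.0.0/15 (190.180.0.0 - 190.181.255.255) does not contain 190.183.35.81
  190.148.0.0/14 (190.148.0.0 - 190.151.255.255) does not contain 190.183.35.81
  190.48.0.0/13 (190.48.0.0 - 190.55.255.255) does not contain 190.183.35.81
Longest matching prefix is /12 -> interface ge-0/0/15.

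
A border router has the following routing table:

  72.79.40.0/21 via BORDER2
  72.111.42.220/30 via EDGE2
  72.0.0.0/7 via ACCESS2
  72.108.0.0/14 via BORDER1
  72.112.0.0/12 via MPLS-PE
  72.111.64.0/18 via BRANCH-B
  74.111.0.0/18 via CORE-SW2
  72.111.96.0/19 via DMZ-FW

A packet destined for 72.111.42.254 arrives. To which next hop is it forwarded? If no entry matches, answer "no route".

BORDER1

Routes whose prefix contains 72.111.42.254:
  72.0.0.0/7 (72.0.0.0 - 73.255.255.255) -> ACCESS2
  72.108.0.0/14 (72.108.0.0 - 72.111.255.255) -> BORDER1
More-specific entries that do NOT match:
  72.111.42.220/30 (72.111.42.220 - 72.111.42.223) does not contain 72.111.42.254
  72.79.40.0/21 (72.79.40.0 - 72.79.47.255) does not contain 72.111.42.254
  72.111.96.0/19 (72.111.96.0 - 72.111.127.255) does not contain 72.111.42.254
  72.111.64.0/18 (72.111.64.0 - 72.111.127.255) does not contain 72.111.42.254
  74.111.0.0/18 (74.111.0.0 - 74.111.63.255) does not contain 72.111.42.254
Longest matching prefix is /14 -> next hop BORDER1.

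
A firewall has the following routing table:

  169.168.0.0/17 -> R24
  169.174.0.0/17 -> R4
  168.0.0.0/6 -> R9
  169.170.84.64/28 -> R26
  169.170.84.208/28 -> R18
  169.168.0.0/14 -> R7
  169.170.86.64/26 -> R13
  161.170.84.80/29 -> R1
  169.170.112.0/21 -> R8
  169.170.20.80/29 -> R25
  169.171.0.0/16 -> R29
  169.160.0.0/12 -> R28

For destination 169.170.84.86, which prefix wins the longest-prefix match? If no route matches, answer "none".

Entries matching 169.170.84.86:
  168.0.0.0/6 (168.0.0.0 - 171.255.255.255)
  169.160.0.0/12 (169.160.0.0 - 169.175.255.255)
  169.168.0.0/14 (169.168.0.0 - 169.171.255.255)
Most specific is 169.168.0.0/14.

169.168.0.0/14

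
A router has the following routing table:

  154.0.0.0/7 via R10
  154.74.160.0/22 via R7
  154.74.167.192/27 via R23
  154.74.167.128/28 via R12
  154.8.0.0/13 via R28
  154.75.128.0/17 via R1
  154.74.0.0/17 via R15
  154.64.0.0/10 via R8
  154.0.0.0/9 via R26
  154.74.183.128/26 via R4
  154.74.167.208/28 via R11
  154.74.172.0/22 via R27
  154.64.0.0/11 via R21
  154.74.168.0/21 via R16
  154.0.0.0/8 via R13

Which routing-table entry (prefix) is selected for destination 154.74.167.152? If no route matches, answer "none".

Entries matching 154.74.167.152:
  154.0.0.0/7 (154.0.0.0 - 155.255.255.255)
  154.0.0.0/8 (154.0.0.0 - 154.255.255.255)
  154.0.0.0/9 (154.0.0.0 - 154.127.255.255)
  154.64.0.0/10 (154.64.0.0 - 154.127.255.255)
  154.64.0.0/11 (154.64.0.0 - 154.95.255.255)
Most specific is 154.64.0.0/11.

154.64.0.0/11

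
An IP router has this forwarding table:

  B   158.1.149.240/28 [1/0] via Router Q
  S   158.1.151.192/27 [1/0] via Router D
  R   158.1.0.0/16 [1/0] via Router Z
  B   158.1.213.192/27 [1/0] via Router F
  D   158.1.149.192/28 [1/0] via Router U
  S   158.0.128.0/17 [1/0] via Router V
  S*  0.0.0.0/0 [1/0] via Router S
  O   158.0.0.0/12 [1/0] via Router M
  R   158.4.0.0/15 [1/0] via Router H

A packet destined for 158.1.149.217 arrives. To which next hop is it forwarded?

Routes whose prefix contains 158.1.149.217:
  0.0.0.0/0 (default, matches everything) -> Router S
  158.0.0.0/12 (158.0.0.0 - 158.15.255.255) -> Router M
  158.1.0.0/16 (158.1.0.0 - 158.1.255.255) -> Router Z
More-specific entries that do NOT match:
  158.1.149.240/28 (158.1.149.240 - 158.1.149.255) does not contain 158.1.149.217
  158.1.149.192/28 (158.1.149.192 - 158.1.149.207) does not contain 158.1.149.217
  158.1.151.192/27 (158.1.151.192 - 158.1.151.223) does not contain 158.1.149.217
  158.1.213.192/27 (158.1.213.192 - 158.1.213.223) does not contain 158.1.149.217
  158.0.128.0/17 (158.0.128.0 - 158.0.255.255) does not contain 158.1.149.217
Longest matching prefix is /16 -> next hop Router Z.

Router Z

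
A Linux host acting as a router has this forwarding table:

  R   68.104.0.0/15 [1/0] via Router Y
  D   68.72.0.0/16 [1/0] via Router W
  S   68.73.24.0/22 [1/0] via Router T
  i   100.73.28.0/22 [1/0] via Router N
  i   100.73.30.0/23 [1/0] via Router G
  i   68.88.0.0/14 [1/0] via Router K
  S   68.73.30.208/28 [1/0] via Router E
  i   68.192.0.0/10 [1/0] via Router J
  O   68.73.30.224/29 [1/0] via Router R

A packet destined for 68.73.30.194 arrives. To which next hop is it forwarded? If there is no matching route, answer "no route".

no route

No entry's prefix contains 68.73.30.194; there is no default route.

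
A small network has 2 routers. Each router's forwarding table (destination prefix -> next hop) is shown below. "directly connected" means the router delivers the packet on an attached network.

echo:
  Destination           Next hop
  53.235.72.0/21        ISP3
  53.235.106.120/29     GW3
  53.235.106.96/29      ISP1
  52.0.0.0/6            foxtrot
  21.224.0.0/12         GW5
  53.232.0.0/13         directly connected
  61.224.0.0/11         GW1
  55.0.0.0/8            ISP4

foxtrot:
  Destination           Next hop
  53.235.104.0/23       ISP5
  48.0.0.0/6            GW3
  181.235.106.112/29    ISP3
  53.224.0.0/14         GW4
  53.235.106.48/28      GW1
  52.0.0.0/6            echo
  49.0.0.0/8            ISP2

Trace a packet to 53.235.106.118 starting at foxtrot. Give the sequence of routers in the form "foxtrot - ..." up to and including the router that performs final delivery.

foxtrot - echo

At foxtrot: longest match for 53.235.106.118 is 52.0.0.0/6 -> echo
At echo: longest match for 53.235.106.118 is 53.232.0.0/13 -> directly connected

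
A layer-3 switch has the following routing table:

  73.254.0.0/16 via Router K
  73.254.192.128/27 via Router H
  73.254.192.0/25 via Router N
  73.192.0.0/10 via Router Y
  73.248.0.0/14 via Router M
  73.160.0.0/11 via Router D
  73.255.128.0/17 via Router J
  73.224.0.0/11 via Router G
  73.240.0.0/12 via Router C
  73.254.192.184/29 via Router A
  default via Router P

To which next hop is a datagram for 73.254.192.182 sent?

Router K

Routes whose prefix contains 73.254.192.182:
  0.0.0.0/0 (default, matches everything) -> Router P
  73.192.0.0/10 (73.192.0.0 - 73.255.255.255) -> Router Y
  73.224.0.0/11 (73.224.0.0 - 73.255.255.255) -> Router G
  73.240.0.0/12 (73.240.0.0 - 73.255.255.255) -> Router C
  73.254.0.0/16 (73.254.0.0 - 73.254.255.255) -> Router K
More-specific entries that do NOT match:
  73.254.192.184/29 (73.254.192.184 - 73.254.192.191) does not contain 73.254.192.182
  73.254.192.128/27 (73.254.192.128 - 73.254.192.159) does not contain 73.254.192.182
  73.254.192.0/25 (73.254.192.0 - 73.254.192.127) does not contain 73.254.192.182
  73.255.128.0/17 (73.255.128.0 - 73.255.255.255) does not contain 73.254.192.182
Longest matching prefix is /16 -> next hop Router K.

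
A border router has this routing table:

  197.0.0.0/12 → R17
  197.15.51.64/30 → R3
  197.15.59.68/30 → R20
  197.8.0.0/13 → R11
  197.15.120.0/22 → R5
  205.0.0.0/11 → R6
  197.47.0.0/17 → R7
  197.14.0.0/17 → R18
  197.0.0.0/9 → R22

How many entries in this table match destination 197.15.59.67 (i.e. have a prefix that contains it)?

Prefixes containing 197.15.59.67:
  197.0.0.0/9 (197.0.0.0 - 197.127.255.255)
  197.0.0.0/12 (197.0.0.0 - 197.15.255.255)
  197.8.0.0/13 (197.8.0.0 - 197.15.255.255)
Total matching entries: 3.

3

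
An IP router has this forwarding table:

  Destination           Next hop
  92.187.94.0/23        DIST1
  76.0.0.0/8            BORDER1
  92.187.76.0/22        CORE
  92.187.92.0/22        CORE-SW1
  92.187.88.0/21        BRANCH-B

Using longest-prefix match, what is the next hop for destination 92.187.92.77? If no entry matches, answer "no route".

Routes whose prefix contains 92.187.92.77:
  92.187.88.0/21 (92.187.88.0 - 92.187.95.255) -> BRANCH-B
  92.187.92.0/22 (92.187.92.0 - 92.187.95.255) -> CORE-SW1
More-specific entries that do NOT match:
  92.187.94.0/23 (92.187.94.0 - 92.187.95.255) does not contain 92.187.92.77
Longest matching prefix is /22 -> next hop CORE-SW1.

CORE-SW1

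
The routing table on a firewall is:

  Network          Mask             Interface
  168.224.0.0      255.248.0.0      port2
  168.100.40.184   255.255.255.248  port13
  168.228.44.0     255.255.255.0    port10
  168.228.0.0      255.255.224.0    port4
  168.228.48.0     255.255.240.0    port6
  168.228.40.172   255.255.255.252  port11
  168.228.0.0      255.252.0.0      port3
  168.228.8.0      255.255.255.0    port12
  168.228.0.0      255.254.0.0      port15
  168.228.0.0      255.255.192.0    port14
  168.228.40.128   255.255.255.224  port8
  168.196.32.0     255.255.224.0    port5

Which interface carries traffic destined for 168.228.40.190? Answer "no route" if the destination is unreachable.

port14

Routes whose prefix contains 168.228.40.190:
  168.224.0.0/13 (168.224.0.0 - 168.231.255.255) -> port2
  168.228.0.0/14 (168.228.0.0 - 168.231.255.255) -> port3
  168.228.0.0/15 (168.228.0.0 - 168.229.255.255) -> port15
  168.228.0.0/18 (168.228.0.0 - 168.228.63.255) -> port14
More-specific entries that do NOT match:
  168.228.40.172/30 (168.228.40.172 - 168.228.40.175) does not contain 168.228.40.190
  168.100.40.184/29 (168.100.40.184 - 168.100.40.191) does not contain 168.228.40.190
  168.228.40.128/27 (168.228.40.128 - 168.228.40.159) does not contain 168.228.40.190
  168.228.44.0/24 (168.228.44.0 - 168.228.44.255) does not contain 168.228.40.190
  168.228.8.0/24 (168.228.8.0 - 168.228.8.255) does not contain 168.228.40.190
  168.228.48.0/20 (168.228.48.0 - 168.228.63.255) does not contain 168.228.40.190
  168.228.0.0/19 (168.228.0.0 - 168.228.31.255) does not contain 168.228.40.190
  168.196.32.0/19 (168.196.32.0 - 168.196.63.255) does not contain 168.228.40.190
Longest matching prefix is /18 -> interface port14.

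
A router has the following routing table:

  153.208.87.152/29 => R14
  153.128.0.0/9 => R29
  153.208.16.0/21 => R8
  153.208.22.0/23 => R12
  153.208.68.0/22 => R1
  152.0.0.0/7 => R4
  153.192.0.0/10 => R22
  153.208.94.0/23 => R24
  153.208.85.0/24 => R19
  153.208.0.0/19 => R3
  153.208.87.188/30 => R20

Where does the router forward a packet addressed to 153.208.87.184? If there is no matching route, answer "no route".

Routes whose prefix contains 153.208.87.184:
  152.0.0.0/7 (152.0.0.0 - 153.255.255.255) -> R4
  153.128.0.0/9 (153.128.0.0 - 153.255.255.255) -> R29
  153.192.0.0/10 (153.192.0.0 - 153.255.255.255) -> R22
More-specific entries that do NOT match:
  153.208.87.188/30 (153.208.87.188 - 153.208.87.191) does not contain 153.208.87.184
  153.208.87.152/29 (153.208.87.152 - 153.208.87.159) does not contain 153.208.87.184
  153.208.85.0/24 (153.208.85.0 - 153.208.85.255) does not contain 153.208.87.184
  153.208.22.0/23 (153.208.22.0 - 153.208.23.255) does not contain 153.208.87.184
  153.208.94.0/23 (153.208.94.0 - 153.208.95.255) does not contain 153.208.87.184
  153.208.68.0/22 (153.208.68.0 - 153.208.71.255) does not contain 153.208.87.184
  153.208.16.0/21 (153.208.16.0 - 153.208.23.255) does not contain 153.208.87.184
  153.208.0.0/19 (153.208.0.0 - 153.208.31.255) does not contain 153.208.87.184
Longest matching prefix is /10 -> next hop R22.

R22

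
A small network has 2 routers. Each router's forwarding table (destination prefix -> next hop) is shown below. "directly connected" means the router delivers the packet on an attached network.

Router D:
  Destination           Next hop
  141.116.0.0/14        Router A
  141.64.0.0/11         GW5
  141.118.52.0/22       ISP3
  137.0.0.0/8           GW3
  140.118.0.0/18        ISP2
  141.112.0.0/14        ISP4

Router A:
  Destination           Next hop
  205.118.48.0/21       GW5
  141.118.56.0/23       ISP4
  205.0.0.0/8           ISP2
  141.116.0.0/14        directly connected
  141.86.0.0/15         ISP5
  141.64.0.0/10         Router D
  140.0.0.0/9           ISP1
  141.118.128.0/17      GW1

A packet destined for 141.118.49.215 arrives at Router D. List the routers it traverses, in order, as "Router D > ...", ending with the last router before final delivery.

At Router D: longest match for 141.118.49.215 is 141.116.0.0/14 -> Router A
At Router A: longest match for 141.118.49.215 is 141.116.0.0/14 -> directly connected

Router D > Router A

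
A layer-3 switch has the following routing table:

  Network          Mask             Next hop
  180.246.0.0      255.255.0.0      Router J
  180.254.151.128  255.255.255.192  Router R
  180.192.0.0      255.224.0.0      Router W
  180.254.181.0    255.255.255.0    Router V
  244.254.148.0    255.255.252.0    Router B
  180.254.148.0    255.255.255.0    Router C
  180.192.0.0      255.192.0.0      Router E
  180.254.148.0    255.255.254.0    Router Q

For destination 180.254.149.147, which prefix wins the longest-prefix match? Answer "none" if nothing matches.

180.254.148.0/23

Entries matching 180.254.149.147:
  180.192.0.0/10 (180.192.0.0 - 180.255.255.255)
  180.254.148.0/23 (180.254.148.0 - 180.254.149.255)
Most specific is 180.254.148.0/23.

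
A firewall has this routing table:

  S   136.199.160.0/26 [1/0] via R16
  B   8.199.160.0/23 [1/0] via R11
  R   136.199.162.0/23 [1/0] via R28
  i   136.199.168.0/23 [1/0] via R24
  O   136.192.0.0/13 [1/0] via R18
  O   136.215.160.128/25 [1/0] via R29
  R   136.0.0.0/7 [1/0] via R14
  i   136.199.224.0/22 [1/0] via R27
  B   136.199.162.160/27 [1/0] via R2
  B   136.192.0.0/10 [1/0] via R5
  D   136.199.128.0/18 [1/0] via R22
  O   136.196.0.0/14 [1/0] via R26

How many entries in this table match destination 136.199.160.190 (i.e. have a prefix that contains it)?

Prefixes containing 136.199.160.190:
  136.0.0.0/7 (136.0.0.0 - 137.255.255.255)
  136.192.0.0/10 (136.192.0.0 - 136.255.255.255)
  136.192.0.0/13 (136.192.0.0 - 136.199.255.255)
  136.196.0.0/14 (136.196.0.0 - 136.199.255.255)
  136.199.128.0/18 (136.199.128.0 - 136.199.191.255)
Total matching entries: 5.

5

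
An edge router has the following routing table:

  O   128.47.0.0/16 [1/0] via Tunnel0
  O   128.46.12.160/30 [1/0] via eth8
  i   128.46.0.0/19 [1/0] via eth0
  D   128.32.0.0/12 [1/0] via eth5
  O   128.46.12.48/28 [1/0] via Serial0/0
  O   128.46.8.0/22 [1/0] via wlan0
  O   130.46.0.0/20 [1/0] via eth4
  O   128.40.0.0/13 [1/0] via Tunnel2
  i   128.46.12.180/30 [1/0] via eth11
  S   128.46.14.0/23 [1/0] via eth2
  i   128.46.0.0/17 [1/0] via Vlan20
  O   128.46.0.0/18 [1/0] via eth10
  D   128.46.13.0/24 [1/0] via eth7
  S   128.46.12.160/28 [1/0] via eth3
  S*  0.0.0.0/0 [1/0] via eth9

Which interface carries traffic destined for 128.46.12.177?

Routes whose prefix contains 128.46.12.177:
  0.0.0.0/0 (default, matches everything) -> eth9
  128.32.0.0/12 (128.32.0.0 - 128.47.255.255) -> eth5
  128.40.0.0/13 (128.40.0.0 - 128.47.255.255) -> Tunnel2
  128.46.0.0/17 (128.46.0.0 - 128.46.127.255) -> Vlan20
  128.46.0.0/18 (128.46.0.0 - 128.46.63.255) -> eth10
  128.46.0.0/19 (128.46.0.0 - 128.46.31.255) -> eth0
More-specific entries that do NOT match:
  128.46.12.160/30 (128.46.12.160 - 128.46.12.163) does not contain 128.46.12.177
  128.46.12.180/30 (128.46.12.180 - 128.46.12.183) does not contain 128.46.12.177
  128.46.12.48/28 (128.46.12.48 - 128.46.12.63) does not contain 128.46.12.177
  128.46.12.160/28 (128.46.12.160 - 128.46.12.175) does not contain 128.46.12.177
  128.46.13.0/24 (128.46.13.0 - 128.46.13.255) does not contain 128.46.12.177
  128.46.14.0/23 (128.46.14.0 - 128.46.15.255) does not contain 128.46.12.177
  128.46.8.0/22 (128.46.8.0 - 128.46.11.255) does not contain 128.46.12.177
  130.46.0.0/20 (130.46.0.0 - 130.46.15.255) does not contain 128.46.12.177
Longest matching prefix is /19 -> interface eth0.

eth0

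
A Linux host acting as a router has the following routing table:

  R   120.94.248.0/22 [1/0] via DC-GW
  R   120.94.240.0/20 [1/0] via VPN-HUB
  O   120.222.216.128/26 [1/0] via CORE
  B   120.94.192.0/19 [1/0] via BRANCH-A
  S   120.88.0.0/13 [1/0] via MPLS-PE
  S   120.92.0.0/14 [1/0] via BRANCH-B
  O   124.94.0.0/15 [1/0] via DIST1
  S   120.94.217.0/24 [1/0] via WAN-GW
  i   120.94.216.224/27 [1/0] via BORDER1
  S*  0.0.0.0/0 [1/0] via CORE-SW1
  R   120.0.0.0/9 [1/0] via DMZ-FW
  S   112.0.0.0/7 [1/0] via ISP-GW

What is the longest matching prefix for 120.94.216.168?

120.94.192.0/19

Entries matching 120.94.216.168:
  0.0.0.0/0 (default, matches everything)
  120.0.0.0/9 (120.0.0.0 - 120.127.255.255)
  120.88.0.0/13 (120.88.0.0 - 120.95.255.255)
  120.92.0.0/14 (120.92.0.0 - 120.95.255.255)
  120.94.192.0/19 (120.94.192.0 - 120.94.223.255)
Most specific is 120.94.192.0/19.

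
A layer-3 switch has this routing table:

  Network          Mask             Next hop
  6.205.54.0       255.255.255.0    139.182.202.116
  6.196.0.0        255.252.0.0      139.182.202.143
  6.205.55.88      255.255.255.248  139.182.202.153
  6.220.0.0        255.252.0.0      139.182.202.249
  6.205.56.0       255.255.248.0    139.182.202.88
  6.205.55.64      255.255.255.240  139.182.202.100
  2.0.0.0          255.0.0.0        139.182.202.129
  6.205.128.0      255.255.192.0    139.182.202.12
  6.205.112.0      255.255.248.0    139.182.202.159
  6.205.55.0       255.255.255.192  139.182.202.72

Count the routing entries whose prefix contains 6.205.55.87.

0

No listed prefix contains 6.205.55.87.
Total matching entries: 0.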